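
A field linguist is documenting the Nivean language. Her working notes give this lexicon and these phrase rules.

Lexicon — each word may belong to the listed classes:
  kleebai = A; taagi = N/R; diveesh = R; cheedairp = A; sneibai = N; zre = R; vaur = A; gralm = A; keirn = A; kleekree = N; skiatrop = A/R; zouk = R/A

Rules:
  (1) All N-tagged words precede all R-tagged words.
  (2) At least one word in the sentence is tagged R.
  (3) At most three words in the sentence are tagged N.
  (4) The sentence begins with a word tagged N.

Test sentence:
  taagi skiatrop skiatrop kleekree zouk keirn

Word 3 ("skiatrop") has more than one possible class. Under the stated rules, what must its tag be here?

Candidates per position — 1:taagi {N,R}; 2:skiatrop {A,R}; 3:skiatrop {A,R}; 4:kleekree {N}; 5:zouk {R,A}; 6:keirn {A}.
Position 1: R is ruled out by rule 1; that leaves N.
Position 2: R is ruled out by rule 1; that leaves A.
Position 3: R is ruled out by rule 1; that leaves A.
Position 5: A is ruled out by rule 2; that leaves R.
The only consistent sequence is: N A A N R A.
Verifying each rule — rule 1 ok; rule 2 ok; rule 3 ok; rule 4 ok.

A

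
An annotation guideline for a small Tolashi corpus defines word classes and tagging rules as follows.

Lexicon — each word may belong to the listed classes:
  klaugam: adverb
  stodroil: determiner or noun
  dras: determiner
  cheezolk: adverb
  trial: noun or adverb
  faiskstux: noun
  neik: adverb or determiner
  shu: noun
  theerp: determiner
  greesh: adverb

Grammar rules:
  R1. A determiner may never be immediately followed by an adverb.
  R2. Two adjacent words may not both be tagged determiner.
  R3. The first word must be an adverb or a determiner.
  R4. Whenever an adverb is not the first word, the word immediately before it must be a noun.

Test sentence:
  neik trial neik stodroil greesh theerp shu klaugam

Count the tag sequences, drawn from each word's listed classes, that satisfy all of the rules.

Candidates per position — 1:neik {adverb,determiner}; 2:trial {noun,adverb}; 3:neik {adverb,determiner}; 4:stodroil {determiner,noun}; 5:greesh {adverb}; 6:theerp {determiner}; 7:shu {noun}; 8:klaugam {adverb}.
There are 16 candidate sequences in total.
The sequences that satisfy every rule: adverb noun adverb noun adverb determiner noun adverb; adverb noun determiner noun adverb determiner noun adverb; determiner noun adverb noun adverb determiner noun adverb; determiner noun determiner noun adverb determiner noun adverb.
Count = 4.

4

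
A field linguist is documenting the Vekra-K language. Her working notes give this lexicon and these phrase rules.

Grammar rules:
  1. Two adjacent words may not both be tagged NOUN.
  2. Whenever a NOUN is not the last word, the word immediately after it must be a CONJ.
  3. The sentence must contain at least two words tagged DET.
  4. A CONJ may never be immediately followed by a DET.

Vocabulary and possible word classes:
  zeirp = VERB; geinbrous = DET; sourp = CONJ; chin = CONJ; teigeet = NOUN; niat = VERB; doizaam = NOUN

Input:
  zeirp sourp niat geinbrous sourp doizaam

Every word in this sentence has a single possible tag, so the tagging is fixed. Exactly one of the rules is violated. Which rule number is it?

3

Fixed tagging: VERB CONJ VERB DET CONJ NOUN.
Checking each rule: R1 pass, R2 pass, R3 fail, R4 pass.
Only rule 3 fails.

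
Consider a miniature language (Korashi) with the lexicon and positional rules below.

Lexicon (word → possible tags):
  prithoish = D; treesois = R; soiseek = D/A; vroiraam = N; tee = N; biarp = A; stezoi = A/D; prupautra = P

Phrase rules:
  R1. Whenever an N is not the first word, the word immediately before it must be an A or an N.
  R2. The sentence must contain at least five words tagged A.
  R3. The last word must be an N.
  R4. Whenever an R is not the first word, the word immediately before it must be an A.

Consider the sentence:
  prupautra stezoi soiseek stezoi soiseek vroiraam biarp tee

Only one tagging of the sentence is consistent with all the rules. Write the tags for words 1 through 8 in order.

P A A A A N A N

Candidates per position — 1:prupautra {P}; 2:stezoi {A,D}; 3:soiseek {D,A}; 4:stezoi {A,D}; 5:soiseek {D,A}; 6:vroiraam {N}; 7:biarp {A}; 8:tee {N}.
Position 2: tagging it D would leave rule 2 unsatisfiable, so it must be A.
Position 3: tagging it D would leave rule 2 unsatisfiable, so it must be A.
Position 4: tagging it D would leave rule 2 unsatisfiable, so it must be A.
Position 5: tagging it D would leave rule 1 unsatisfiable, so it must be A.
The only consistent sequence is: P A A A A N A N.
Verifying each rule — rule 1 satisfied; rule 2 satisfied; rule 3 satisfied; rule 4 satisfied.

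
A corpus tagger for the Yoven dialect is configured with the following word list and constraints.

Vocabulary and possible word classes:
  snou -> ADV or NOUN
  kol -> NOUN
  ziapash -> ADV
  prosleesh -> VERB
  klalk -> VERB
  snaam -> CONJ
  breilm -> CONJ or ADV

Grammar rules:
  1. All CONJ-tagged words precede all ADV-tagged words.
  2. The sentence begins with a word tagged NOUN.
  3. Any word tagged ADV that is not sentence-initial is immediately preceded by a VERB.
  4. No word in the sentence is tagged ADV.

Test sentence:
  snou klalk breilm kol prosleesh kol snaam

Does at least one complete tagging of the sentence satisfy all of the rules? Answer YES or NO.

YES

Candidates per position — 1:snou {ADV,NOUN}; 2:klalk {VERB}; 3:breilm {CONJ,ADV}; 4:kol {NOUN}; 5:prosleesh {VERB}; 6:kol {NOUN}; 7:snaam {CONJ}.
One satisfying assignment: NOUN VERB CONJ NOUN VERB NOUN CONJ.
Check: rule 1 satisfied; rule 2 satisfied; rule 3 satisfied; rule 4 satisfied.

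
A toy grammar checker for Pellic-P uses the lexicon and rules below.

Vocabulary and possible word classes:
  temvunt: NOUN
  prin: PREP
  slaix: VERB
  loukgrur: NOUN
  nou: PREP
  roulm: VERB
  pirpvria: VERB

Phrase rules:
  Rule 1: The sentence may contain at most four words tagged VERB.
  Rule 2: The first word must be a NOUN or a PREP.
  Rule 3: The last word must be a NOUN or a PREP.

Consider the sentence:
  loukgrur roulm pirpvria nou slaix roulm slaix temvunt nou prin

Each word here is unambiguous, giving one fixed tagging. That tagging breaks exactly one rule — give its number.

Fixed tagging: NOUN VERB VERB PREP VERB VERB VERB NOUN PREP PREP.
Applying the rules: R1 violated, R2 holds, R3 holds.
Only rule 1 fails.

1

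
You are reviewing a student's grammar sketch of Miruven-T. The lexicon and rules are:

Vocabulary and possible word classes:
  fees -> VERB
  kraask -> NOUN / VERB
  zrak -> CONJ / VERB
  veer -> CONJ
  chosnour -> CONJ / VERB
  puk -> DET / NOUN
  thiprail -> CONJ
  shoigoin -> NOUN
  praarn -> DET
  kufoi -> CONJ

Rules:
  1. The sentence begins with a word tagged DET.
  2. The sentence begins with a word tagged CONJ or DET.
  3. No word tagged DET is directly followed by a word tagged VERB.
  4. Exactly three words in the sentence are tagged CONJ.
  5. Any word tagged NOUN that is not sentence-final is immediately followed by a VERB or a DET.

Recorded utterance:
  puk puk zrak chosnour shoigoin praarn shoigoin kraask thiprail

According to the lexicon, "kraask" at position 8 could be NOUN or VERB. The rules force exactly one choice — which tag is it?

VERB

Candidates per position — 1:puk {DET,NOUN}; 2:puk {DET,NOUN}; 3:zrak {CONJ,VERB}; 4:chosnour {CONJ,VERB}; 5:shoigoin {NOUN}; 6:praarn {DET}; 7:shoigoin {NOUN}; 8:kraask {NOUN,VERB}; 9:thiprail {CONJ}.
At position 1, choosing NOUN makes rule 1 impossible to satisfy; hence DET.
At position 3, choosing VERB makes rule 4 impossible to satisfy; hence CONJ.
At position 4, choosing VERB makes rule 4 impossible to satisfy; hence CONJ.
At position 8, choosing NOUN makes rule 5 impossible to satisfy; hence VERB.
At position 2, choosing NOUN makes rule 5 impossible to satisfy; hence DET.
The unique satisfying tagging is: DET DET CONJ CONJ NOUN DET NOUN VERB CONJ.
Rule-by-rule: rule 1 satisfied; rule 2 satisfied; rule 3 satisfied; rule 4 satisfied; rule 5 satisfied.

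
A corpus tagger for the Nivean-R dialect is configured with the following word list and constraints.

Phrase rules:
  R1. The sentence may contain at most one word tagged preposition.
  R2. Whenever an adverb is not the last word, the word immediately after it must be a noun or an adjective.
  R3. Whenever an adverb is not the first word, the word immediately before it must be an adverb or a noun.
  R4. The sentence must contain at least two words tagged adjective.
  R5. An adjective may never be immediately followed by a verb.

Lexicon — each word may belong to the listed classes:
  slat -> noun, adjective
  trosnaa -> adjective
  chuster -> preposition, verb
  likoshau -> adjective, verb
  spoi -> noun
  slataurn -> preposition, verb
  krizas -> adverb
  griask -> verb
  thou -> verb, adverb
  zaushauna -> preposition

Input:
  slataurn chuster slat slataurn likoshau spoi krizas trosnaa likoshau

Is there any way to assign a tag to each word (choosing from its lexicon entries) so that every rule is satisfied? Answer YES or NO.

YES

Candidates per position — 1:slataurn {preposition,verb}; 2:chuster {preposition,verb}; 3:slat {noun,adjective}; 4:slataurn {preposition,verb}; 5:likoshau {adjective,verb}; 6:spoi {noun}; 7:krizas {adverb}; 8:trosnaa {adjective}; 9:likoshau {adjective,verb}.
One satisfying assignment: verb verb noun verb verb noun adverb adjective adjective.
Rule-by-rule: rule 1 ✓; rule 2 ✓; rule 3 ✓; rule 4 ✓; rule 5 ✓.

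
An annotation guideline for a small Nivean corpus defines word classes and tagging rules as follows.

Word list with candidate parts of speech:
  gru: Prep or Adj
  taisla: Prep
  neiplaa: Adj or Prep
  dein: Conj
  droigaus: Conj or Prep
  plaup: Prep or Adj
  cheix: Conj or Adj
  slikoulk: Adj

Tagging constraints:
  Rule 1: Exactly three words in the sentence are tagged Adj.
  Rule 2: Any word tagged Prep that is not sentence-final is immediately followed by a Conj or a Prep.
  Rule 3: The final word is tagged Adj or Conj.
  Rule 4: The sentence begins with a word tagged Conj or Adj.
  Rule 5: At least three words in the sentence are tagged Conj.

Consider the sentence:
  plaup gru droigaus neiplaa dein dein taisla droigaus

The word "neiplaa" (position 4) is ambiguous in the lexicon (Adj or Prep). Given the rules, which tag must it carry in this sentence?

Adj

Candidates per position — 1:plaup {Prep,Adj}; 2:gru {Prep,Adj}; 3:droigaus {Conj,Prep}; 4:neiplaa {Adj,Prep}; 5:dein {Conj}; 6:dein {Conj}; 7:taisla {Prep}; 8:droigaus {Conj,Prep}.
Position 1: Prep is ruled out by rule 1; that leaves Adj.
Position 2: Prep is ruled out by rule 1; that leaves Adj.
Position 4: Prep is ruled out by rule 1; that leaves Adj.
Position 8: Prep is ruled out by rule 3; that leaves Conj.
Position 3: Prep is ruled out by rule 2; that leaves Conj.
The unique satisfying tagging is: Adj Adj Conj Adj Conj Conj Prep Conj.
Check: rule 1 holds; rule 2 holds; rule 3 holds; rule 4 holds; rule 5 holds.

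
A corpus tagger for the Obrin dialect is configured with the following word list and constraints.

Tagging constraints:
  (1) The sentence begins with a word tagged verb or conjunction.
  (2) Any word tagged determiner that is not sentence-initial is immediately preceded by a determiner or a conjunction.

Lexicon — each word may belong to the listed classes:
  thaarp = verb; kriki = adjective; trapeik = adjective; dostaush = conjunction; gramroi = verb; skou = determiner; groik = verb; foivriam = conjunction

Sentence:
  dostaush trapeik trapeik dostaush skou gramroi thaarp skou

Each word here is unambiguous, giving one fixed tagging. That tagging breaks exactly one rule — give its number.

Fixed tagging: conjunction adjective adjective conjunction determiner verb verb determiner.
Applying the rules: R1 ✓, R2 ✗.
Only rule 2 fails.

2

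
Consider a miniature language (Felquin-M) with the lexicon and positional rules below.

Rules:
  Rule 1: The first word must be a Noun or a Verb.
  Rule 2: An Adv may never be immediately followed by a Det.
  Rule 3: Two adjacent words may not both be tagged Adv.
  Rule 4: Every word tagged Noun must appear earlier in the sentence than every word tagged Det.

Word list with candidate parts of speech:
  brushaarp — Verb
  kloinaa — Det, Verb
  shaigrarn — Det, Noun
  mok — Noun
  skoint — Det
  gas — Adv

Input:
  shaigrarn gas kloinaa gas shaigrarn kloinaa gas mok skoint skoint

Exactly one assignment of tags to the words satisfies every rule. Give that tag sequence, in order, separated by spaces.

Noun Adv Verb Adv Noun Verb Adv Noun Det Det

Candidates per position — 1:shaigrarn {Det,Noun}; 2:gas {Adv}; 3:kloinaa {Det,Verb}; 4:gas {Adv}; 5:shaigrarn {Det,Noun}; 6:kloinaa {Det,Verb}; 7:gas {Adv}; 8:mok {Noun}; 9:skoint {Det}; 10:skoint {Det}.
Position 1: tagging it Det would leave rule 1 unsatisfiable, so it must be Noun.
Position 3: tagging it Det would leave rule 2 unsatisfiable, so it must be Verb.
Position 5: tagging it Det would leave rule 2 unsatisfiable, so it must be Noun.
Position 6: tagging it Det would leave rule 4 unsatisfiable, so it must be Verb.
The only consistent sequence is: Noun Adv Verb Adv Noun Verb Adv Noun Det Det.
Check: rule 1 ✓; rule 2 ✓; rule 3 ✓; rule 4 ✓.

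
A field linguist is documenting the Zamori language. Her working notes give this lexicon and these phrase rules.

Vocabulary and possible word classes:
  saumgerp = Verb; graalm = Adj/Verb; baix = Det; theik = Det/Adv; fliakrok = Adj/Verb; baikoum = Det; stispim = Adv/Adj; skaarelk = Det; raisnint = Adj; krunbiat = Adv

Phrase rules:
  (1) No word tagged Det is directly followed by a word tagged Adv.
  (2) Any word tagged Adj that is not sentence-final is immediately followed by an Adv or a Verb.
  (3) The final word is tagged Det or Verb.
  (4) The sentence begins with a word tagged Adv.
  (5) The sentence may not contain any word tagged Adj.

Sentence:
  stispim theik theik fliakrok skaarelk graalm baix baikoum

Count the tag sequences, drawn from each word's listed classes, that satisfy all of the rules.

3

Candidates per position — 1:stispim {Adv,Adj}; 2:theik {Det,Adv}; 3:theik {Det,Adv}; 4:fliakrok {Adj,Verb}; 5:skaarelk {Det}; 6:graalm {Adj,Verb}; 7:baix {Det}; 8:baikoum {Det}.
There are 32 candidate sequences in total.
The sequences that satisfy every rule: Adv Det Det Verb Det Verb Det Det; Adv Adv Det Verb Det Verb Det Det; Adv Adv Adv Verb Det Verb Det Det.
Count = 3.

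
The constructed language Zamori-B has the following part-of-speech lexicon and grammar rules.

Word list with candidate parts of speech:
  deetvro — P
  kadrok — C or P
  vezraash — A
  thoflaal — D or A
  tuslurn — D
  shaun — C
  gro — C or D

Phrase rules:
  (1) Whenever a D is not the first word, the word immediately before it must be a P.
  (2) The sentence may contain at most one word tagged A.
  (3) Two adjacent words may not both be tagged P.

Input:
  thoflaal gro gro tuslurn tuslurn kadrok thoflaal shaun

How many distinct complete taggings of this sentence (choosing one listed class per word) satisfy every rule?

0

Candidates per position — 1:thoflaal {D,A}; 2:gro {C,D}; 3:gro {C,D}; 4:tuslurn {D}; 5:tuslurn {D}; 6:kadrok {C,P}; 7:thoflaal {D,A}; 8:shaun {C}.
There are 32 candidate sequences in total.
Rule 1 cannot be satisfied by any choice of tags from the lexicon.
So there is no consistent tagging.
Count = 0.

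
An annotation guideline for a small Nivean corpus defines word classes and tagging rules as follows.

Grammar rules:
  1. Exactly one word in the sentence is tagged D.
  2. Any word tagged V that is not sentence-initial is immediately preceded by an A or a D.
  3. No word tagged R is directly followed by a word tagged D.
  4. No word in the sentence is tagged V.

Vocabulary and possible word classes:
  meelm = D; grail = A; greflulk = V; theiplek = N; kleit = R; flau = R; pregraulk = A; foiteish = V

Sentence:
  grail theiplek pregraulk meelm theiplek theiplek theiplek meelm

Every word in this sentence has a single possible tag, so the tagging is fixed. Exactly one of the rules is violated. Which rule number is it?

1

Fixed tagging: A N A D N N N D.
Rule check: R1 ✗, R2 ✓, R3 ✓, R4 ✓.
Only rule 1 fails.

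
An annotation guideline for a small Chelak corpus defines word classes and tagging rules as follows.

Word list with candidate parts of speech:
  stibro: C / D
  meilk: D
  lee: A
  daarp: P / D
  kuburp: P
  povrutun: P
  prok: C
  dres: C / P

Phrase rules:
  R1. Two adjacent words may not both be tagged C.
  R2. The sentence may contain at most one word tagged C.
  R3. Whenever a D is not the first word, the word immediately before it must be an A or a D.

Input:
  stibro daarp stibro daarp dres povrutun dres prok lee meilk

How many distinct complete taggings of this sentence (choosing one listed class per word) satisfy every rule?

2

Candidates per position — 1:stibro {C,D}; 2:daarp {P,D}; 3:stibro {C,D}; 4:daarp {P,D}; 5:dres {C,P}; 6:povrutun {P}; 7:dres {C,P}; 8:prok {C}; 9:lee {A}; 10:meilk {D}.
There are 64 candidate sequences in total.
The sequences that satisfy every rule: D D D P P P P C A D; D D D D P P P C A D.
Count = 2.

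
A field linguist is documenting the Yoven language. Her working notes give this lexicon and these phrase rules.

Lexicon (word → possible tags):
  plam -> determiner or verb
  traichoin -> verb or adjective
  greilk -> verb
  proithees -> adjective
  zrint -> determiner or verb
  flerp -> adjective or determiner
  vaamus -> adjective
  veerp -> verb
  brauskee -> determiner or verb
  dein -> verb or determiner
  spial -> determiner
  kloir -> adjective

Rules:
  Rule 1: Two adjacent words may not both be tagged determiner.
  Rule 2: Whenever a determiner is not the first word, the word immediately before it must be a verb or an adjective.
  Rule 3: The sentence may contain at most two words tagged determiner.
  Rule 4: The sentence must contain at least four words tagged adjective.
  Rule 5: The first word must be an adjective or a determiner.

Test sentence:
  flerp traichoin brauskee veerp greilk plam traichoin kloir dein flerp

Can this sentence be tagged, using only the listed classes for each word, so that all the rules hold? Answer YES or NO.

Candidates per position — 1:flerp {adjective,determiner}; 2:traichoin {verb,adjective}; 3:brauskee {determiner,verb}; 4:veerp {verb}; 5:greilk {verb}; 6:plam {determiner,verb}; 7:traichoin {verb,adjective}; 8:kloir {adjective}; 9:dein {verb,determiner}; 10:flerp {adjective,determiner}.
One satisfying assignment: adjective adjective verb verb verb determiner adjective adjective verb determiner.
Checking: rule 1 holds; rule 2 holds; rule 3 holds; rule 4 holds; rule 5 holds.

YES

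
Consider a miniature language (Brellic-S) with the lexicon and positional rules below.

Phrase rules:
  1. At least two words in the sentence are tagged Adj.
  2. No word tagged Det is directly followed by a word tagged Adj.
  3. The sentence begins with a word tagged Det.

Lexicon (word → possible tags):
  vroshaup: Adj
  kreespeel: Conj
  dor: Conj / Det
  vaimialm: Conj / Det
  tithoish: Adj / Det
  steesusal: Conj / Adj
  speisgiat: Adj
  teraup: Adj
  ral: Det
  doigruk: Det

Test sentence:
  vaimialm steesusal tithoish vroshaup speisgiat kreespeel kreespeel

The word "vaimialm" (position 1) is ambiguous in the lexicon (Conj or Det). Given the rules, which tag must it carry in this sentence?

Det

Candidates per position — 1:vaimialm {Conj,Det}; 2:steesusal {Conj,Adj}; 3:tithoish {Adj,Det}; 4:vroshaup {Adj}; 5:speisgiat {Adj}; 6:kreespeel {Conj}; 7:kreespeel {Conj}.
At position 1, choosing Conj makes rule 3 impossible to satisfy; hence Det.
At position 2, choosing Adj makes rule 2 impossible to satisfy; hence Conj.
At position 3, choosing Det makes rule 2 impossible to satisfy; hence Adj.
The only consistent sequence is: Det Conj Adj Adj Adj Conj Conj.
Rule-by-rule: rule 1 ✓; rule 2 ✓; rule 3 ✓.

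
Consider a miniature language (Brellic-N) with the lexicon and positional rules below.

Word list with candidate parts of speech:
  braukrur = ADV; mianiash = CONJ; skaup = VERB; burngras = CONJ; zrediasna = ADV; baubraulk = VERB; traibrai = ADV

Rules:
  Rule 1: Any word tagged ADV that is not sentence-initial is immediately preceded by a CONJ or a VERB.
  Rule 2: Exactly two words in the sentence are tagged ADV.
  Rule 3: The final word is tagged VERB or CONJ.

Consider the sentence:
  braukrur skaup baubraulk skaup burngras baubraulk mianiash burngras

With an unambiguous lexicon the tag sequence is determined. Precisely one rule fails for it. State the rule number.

2

Fixed tagging: ADV VERB VERB VERB CONJ VERB CONJ CONJ.
Checking each rule: R1 pass, R2 fail, R3 pass.
Only rule 2 fails.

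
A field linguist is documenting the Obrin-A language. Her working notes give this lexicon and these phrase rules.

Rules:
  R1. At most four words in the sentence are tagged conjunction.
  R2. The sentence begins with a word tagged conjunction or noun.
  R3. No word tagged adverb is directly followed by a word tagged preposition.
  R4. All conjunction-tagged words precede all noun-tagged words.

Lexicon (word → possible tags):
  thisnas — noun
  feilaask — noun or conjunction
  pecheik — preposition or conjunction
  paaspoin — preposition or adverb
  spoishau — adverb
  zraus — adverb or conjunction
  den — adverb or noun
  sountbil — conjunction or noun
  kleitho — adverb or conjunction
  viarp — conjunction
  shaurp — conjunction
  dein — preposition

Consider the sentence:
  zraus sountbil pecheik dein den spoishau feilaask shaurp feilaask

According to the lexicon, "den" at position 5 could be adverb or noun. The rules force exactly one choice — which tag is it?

Candidates per position — 1:zraus {adverb,conjunction}; 2:sountbil {conjunction,noun}; 3:pecheik {preposition,conjunction}; 4:dein {preposition}; 5:den {adverb,noun}; 6:spoishau {adverb}; 7:feilaask {noun,conjunction}; 8:shaurp {conjunction}; 9:feilaask {noun,conjunction}.
Word 1 cannot be adverb — rule 2 would then fail for every completion. It is conjunction.
Word 2 cannot be noun — rule 4 would then fail for every completion. It is conjunction.
Word 5 cannot be noun — rule 4 would then fail for every completion. It is adverb.
Word 7 cannot be noun — rule 4 would then fail for every completion. It is conjunction.
Word 9 cannot be conjunction — rule 1 would then fail for every completion. It is noun.
Word 3 cannot be conjunction — rule 1 would then fail for every completion. It is preposition.
That leaves exactly one tagging: conjunction conjunction preposition preposition adverb adverb conjunction conjunction noun.
Rule-by-rule: rule 1 satisfied; rule 2 satisfied; rule 3 satisfied; rule 4 satisfied.

adverb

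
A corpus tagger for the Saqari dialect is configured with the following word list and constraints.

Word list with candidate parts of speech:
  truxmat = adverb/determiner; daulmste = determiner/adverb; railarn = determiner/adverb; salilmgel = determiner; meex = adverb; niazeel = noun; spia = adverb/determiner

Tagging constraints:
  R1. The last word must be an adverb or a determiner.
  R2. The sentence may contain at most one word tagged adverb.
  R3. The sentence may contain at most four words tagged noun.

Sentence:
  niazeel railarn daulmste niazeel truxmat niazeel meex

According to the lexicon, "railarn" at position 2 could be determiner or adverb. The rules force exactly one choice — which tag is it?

determiner

Candidates per position — 1:niazeel {noun}; 2:railarn {determiner,adverb}; 3:daulmste {determiner,adverb}; 4:niazeel {noun}; 5:truxmat {adverb,determiner}; 6:niazeel {noun}; 7:meex {adverb}.
If word 2 were adverb, no tagging could satisfy rule 2; so word 2 is determiner.
If word 3 were adverb, no tagging could satisfy rule 2; so word 3 is determiner.
If word 5 were adverb, no tagging could satisfy rule 2; so word 5 is determiner.
That leaves exactly one tagging: noun determiner determiner noun determiner noun adverb.
Check: rule 1 satisfied; rule 2 satisfied; rule 3 satisfied.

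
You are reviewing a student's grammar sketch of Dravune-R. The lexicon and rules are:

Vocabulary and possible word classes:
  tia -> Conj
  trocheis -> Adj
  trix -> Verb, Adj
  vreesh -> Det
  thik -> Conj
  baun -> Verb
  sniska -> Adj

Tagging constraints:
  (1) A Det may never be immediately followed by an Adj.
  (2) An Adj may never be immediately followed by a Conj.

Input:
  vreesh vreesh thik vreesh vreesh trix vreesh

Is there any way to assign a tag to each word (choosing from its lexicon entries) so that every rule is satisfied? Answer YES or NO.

YES

Candidates per position — 1:vreesh {Det}; 2:vreesh {Det}; 3:thik {Conj}; 4:vreesh {Det}; 5:vreesh {Det}; 6:trix {Verb,Adj}; 7:vreesh {Det}.
One satisfying assignment: Det Det Conj Det Det Verb Det.
Rule-by-rule: rule 1 ✓; rule 2 ✓.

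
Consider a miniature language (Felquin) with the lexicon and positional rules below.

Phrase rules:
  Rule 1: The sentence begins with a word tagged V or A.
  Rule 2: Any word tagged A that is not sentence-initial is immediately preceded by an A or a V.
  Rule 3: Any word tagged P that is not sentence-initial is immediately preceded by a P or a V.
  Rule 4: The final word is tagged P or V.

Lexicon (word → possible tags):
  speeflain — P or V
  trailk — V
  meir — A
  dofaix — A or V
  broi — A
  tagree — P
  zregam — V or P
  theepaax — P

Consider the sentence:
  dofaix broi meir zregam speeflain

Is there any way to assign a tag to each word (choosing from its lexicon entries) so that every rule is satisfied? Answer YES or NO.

Candidates per position — 1:dofaix {A,V}; 2:broi {A}; 3:meir {A}; 4:zregam {V,P}; 5:speeflain {P,V}.
One satisfying assignment: V A A V V.
Rule-by-rule: rule 1 ok; rule 2 ok; rule 3 ok; rule 4 ok.

YES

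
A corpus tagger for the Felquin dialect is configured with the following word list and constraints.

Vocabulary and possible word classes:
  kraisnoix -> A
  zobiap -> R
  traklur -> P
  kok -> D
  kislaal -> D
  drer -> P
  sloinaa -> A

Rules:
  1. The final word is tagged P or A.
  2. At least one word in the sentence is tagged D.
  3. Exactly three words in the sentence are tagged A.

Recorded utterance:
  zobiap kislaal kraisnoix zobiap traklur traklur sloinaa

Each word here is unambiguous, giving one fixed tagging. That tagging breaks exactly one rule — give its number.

Fixed tagging: R D A R P P A.
Checking each rule: R1 ✓, R2 ✓, R3 ✗.
Only rule 3 fails.

3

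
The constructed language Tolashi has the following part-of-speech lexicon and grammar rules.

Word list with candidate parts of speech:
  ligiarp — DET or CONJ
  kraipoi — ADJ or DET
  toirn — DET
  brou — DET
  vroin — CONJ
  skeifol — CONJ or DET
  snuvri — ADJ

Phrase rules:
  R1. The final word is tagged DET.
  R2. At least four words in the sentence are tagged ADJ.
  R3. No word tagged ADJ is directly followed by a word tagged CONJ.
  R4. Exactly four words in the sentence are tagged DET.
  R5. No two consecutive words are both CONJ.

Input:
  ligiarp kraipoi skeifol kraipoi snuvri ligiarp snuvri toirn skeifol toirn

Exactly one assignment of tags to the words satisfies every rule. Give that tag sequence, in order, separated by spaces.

CONJ ADJ DET ADJ ADJ DET ADJ DET CONJ DET

Candidates per position — 1:ligiarp {DET,CONJ}; 2:kraipoi {ADJ,DET}; 3:skeifol {CONJ,DET}; 4:kraipoi {ADJ,DET}; 5:snuvri {ADJ}; 6:ligiarp {DET,CONJ}; 7:snuvri {ADJ}; 8:toirn {DET}; 9:skeifol {CONJ,DET}; 10:toirn {DET}.
At position 2, choosing DET makes rule 2 impossible to satisfy; hence ADJ.
At position 3, choosing CONJ makes rule 3 impossible to satisfy; hence DET.
At position 4, choosing DET makes rule 2 impossible to satisfy; hence ADJ.
At position 6, choosing CONJ makes rule 3 impossible to satisfy; hence DET.
At position 9, choosing DET makes rule 4 impossible to satisfy; hence CONJ.
At position 1, choosing DET makes rule 4 impossible to satisfy; hence CONJ.
The only consistent sequence is: CONJ ADJ DET ADJ ADJ DET ADJ DET CONJ DET.
Checking: rule 1 ok; rule 2 ok; rule 3 ok; rule 4 ok; rule 5 ok.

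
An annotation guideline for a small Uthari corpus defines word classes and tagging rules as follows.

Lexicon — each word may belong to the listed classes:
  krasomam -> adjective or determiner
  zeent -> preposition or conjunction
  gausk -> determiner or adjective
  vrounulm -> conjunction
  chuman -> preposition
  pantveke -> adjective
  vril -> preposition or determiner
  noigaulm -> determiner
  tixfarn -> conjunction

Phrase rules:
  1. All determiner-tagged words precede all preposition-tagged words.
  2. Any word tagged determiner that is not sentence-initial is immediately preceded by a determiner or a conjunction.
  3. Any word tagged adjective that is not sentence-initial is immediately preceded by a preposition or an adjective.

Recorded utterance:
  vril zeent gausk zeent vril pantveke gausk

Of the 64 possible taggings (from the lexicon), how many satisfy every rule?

Candidates per position — 1:vril {preposition,determiner}; 2:zeent {preposition,conjunction}; 3:gausk {determiner,adjective}; 4:zeent {preposition,conjunction}; 5:vril {preposition,determiner}; 6:pantveke {adjective}; 7:gausk {determiner,adjective}.
There are 64 candidate sequences in total.
Checking each against the rules leaves 6 sequences.
Count = 6.

6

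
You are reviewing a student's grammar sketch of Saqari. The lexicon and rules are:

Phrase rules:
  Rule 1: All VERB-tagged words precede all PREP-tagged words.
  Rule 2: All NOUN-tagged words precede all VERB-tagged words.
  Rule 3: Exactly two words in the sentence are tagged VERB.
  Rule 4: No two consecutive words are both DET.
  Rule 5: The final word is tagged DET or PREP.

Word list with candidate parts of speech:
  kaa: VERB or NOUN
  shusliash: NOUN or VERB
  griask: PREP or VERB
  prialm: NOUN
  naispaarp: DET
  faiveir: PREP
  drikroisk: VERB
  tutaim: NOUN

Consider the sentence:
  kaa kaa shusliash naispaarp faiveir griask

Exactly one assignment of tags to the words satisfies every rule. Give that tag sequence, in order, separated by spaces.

Candidates per position — 1:kaa {VERB,NOUN}; 2:kaa {VERB,NOUN}; 3:shusliash {NOUN,VERB}; 4:naispaarp {DET}; 5:faiveir {PREP}; 6:griask {PREP,VERB}.
Position 6: tagging it VERB would leave rule 1 unsatisfiable, so it must be PREP.
The remaining ambiguous positions (1, 2, 3) are resolved jointly — only one combination satisfies every rule.
The unique satisfying tagging is: NOUN VERB VERB DET PREP PREP.
Check: rule 1 ok; rule 2 ok; rule 3 ok; rule 4 ok; rule 5 ok.

NOUN VERB VERB DET PREP PREP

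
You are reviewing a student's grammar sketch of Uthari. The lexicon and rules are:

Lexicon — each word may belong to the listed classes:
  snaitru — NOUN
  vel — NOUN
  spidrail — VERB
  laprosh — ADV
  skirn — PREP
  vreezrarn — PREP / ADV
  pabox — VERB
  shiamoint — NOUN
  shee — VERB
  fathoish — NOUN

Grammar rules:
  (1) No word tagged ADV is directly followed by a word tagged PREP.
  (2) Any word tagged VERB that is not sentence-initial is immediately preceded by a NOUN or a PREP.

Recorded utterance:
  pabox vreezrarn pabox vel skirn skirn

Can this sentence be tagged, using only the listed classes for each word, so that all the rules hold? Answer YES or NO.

YES

Candidates per position — 1:pabox {VERB}; 2:vreezrarn {PREP,ADV}; 3:pabox {VERB}; 4:vel {NOUN}; 5:skirn {PREP}; 6:skirn {PREP}.
One satisfying assignment: VERB PREP VERB NOUN PREP PREP.
Check: rule 1 ✓; rule 2 ✓.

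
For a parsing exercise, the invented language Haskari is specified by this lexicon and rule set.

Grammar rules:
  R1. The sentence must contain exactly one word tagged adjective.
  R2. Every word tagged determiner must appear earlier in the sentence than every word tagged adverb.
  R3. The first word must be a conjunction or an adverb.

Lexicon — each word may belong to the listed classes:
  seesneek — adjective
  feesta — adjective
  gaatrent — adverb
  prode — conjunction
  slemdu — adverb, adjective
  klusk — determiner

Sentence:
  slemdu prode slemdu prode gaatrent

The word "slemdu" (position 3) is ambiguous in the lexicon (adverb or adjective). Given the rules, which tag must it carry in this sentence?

Candidates per position — 1:slemdu {adverb,adjective}; 2:prode {conjunction}; 3:slemdu {adverb,adjective}; 4:prode {conjunction}; 5:gaatrent {adverb}.
Position 1: tagging it adjective would leave rule 3 unsatisfiable, so it must be adverb.
Position 3: tagging it adverb would leave rule 1 unsatisfiable, so it must be adjective.
The only consistent sequence is: adverb conjunction adjective conjunction adverb.
Checking: rule 1 ok; rule 2 ok; rule 3 ok.

adjective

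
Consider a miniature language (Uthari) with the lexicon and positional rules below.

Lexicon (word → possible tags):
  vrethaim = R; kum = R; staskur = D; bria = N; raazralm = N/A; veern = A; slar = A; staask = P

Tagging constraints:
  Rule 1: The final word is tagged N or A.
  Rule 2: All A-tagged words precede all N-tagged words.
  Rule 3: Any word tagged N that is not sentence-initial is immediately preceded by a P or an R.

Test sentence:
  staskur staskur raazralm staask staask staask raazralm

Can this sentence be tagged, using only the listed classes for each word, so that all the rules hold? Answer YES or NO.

YES

Candidates per position — 1:staskur {D}; 2:staskur {D}; 3:raazralm {N,A}; 4:staask {P}; 5:staask {P}; 6:staask {P}; 7:raazralm {N,A}.
One satisfying assignment: D D A P P P A.
Rule-by-rule: rule 1 ✓; rule 2 ✓; rule 3 ✓.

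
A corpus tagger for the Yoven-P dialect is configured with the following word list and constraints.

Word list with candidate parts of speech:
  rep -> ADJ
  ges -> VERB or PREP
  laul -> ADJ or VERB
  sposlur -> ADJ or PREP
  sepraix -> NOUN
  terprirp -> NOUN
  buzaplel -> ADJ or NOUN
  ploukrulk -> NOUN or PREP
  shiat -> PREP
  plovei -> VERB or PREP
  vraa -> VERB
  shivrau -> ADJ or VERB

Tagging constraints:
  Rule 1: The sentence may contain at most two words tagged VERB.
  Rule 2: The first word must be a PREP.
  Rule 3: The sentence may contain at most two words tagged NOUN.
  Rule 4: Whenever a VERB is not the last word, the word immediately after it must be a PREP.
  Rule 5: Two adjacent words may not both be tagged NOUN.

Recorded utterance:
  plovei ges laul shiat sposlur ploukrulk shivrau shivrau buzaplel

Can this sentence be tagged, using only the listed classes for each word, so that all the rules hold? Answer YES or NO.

Candidates per position — 1:plovei {VERB,PREP}; 2:ges {VERB,PREP}; 3:laul {ADJ,VERB}; 4:shiat {PREP}; 5:sposlur {ADJ,PREP}; 6:ploukrulk {NOUN,PREP}; 7:shivrau {ADJ,VERB}; 8:shivrau {ADJ,VERB}; 9:buzaplel {ADJ,NOUN}.
One satisfying assignment: PREP PREP ADJ PREP ADJ PREP ADJ ADJ ADJ.
Checking: rule 1 ✓; rule 2 ✓; rule 3 ✓; rule 4 ✓; rule 5 ✓.

YES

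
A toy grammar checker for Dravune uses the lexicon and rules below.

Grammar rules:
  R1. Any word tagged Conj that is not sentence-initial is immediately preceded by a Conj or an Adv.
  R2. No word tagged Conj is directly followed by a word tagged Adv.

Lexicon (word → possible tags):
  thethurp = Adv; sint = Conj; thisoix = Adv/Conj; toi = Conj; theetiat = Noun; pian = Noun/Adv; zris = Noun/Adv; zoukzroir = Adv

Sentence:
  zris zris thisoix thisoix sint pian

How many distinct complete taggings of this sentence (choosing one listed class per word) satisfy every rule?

10

Candidates per position — 1:zris {Noun,Adv}; 2:zris {Noun,Adv}; 3:thisoix {Adv,Conj}; 4:thisoix {Adv,Conj}; 5:sint {Conj}; 6:pian {Noun,Adv}.
There are 32 candidate sequences in total.
Checking each against the rules leaves 10 sequences.
Count = 10.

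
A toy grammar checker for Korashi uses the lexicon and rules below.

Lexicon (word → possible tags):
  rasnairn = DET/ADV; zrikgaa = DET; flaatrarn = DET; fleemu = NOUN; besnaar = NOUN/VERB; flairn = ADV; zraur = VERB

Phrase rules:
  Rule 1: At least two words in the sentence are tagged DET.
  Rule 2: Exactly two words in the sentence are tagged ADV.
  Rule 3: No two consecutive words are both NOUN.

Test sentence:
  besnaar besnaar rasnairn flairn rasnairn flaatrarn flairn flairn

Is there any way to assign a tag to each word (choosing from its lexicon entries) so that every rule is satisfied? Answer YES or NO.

NO

Candidates per position — 1:besnaar {NOUN,VERB}; 2:besnaar {NOUN,VERB}; 3:rasnairn {DET,ADV}; 4:flairn {ADV}; 5:rasnairn {DET,ADV}; 6:flaatrarn {DET}; 7:flairn {ADV}; 8:flairn {ADV}.
Rule 2 cannot be satisfied by any choice of tags from the lexicon.
So there is no consistent tagging.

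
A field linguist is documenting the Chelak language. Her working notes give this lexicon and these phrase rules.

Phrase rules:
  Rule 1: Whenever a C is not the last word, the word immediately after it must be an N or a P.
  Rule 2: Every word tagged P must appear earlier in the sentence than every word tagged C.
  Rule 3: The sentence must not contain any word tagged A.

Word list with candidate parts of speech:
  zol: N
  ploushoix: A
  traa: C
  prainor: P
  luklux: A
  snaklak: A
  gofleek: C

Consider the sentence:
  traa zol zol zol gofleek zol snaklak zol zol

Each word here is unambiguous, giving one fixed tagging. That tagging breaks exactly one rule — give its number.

3

Fixed tagging: C N N N C N A N N.
Checking each rule: R1 ok, R2 ok, R3 fails.
Only rule 3 fails.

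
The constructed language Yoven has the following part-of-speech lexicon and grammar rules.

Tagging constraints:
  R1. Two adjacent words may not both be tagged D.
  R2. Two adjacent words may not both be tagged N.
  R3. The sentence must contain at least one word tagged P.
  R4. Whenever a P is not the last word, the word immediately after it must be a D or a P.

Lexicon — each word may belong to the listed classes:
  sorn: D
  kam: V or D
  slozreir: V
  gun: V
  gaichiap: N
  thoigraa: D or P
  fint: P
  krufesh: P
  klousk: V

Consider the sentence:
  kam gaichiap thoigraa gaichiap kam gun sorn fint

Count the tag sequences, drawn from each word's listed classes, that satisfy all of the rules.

4

Candidates per position — 1:kam {V,D}; 2:gaichiap {N}; 3:thoigraa {D,P}; 4:gaichiap {N}; 5:kam {V,D}; 6:gun {V}; 7:sorn {D}; 8:fint {P}.
There are 8 candidate sequences in total.
The sequences that satisfy every rule: V N D N V V D P; V N D N D V D P; D N D N V V D P; D N D N D V D P.
Count = 4.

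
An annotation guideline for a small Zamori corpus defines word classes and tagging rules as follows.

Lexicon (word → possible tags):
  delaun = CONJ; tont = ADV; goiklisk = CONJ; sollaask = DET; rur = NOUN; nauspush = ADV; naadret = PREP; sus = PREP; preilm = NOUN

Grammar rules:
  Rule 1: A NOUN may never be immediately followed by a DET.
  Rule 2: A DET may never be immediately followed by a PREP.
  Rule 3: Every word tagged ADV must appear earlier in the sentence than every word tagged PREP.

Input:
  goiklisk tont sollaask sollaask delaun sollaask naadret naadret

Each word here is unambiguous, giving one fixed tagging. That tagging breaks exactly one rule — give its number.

Fixed tagging: CONJ ADV DET DET CONJ DET PREP PREP.
Checking each rule: R1 holds, R2 violated, R3 holds.
Only rule 2 fails.

2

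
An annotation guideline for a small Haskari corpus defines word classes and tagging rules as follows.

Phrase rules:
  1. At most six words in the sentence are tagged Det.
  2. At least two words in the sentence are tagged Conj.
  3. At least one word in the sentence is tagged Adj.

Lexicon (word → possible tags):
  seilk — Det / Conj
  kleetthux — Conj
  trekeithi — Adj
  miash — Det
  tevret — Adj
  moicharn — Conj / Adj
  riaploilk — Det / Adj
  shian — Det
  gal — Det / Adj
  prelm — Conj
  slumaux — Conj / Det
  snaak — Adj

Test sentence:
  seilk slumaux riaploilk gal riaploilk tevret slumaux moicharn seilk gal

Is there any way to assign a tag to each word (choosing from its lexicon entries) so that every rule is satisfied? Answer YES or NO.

YES

Candidates per position — 1:seilk {Det,Conj}; 2:slumaux {Conj,Det}; 3:riaploilk {Det,Adj}; 4:gal {Det,Adj}; 5:riaploilk {Det,Adj}; 6:tevret {Adj}; 7:slumaux {Conj,Det}; 8:moicharn {Conj,Adj}; 9:seilk {Det,Conj}; 10:gal {Det,Adj}.
One satisfying assignment: Conj Conj Det Det Adj Adj Det Conj Conj Adj.
Checking: rule 1 ✓; rule 2 ✓; rule 3 ✓.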